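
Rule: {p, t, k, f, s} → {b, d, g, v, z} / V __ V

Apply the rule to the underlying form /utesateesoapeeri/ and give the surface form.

udezadeezoabeeri

/t/ is a voiceless obstruent between vowels /u/ and /e/, so it voices to [d].
/s/ is a voiceless obstruent between vowels /e/ and /a/, so it voices to [z].
/t/ is a voiceless obstruent between vowels /a/ and /e/, so it voices to [d].
/s/ is a voiceless obstruent between vowels /e/ and /o/, so it voices to [z].
/p/ is a voiceless obstruent between vowels /a/ and /e/, so it voices to [b].
Surface form: [udezadeezoabeeri].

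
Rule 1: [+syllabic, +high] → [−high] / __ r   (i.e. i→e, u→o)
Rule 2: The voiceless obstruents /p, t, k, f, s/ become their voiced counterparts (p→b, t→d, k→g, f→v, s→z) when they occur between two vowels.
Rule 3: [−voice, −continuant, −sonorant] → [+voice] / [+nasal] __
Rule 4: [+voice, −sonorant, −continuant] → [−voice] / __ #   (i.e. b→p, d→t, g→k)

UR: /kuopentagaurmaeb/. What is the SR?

kuobendagaormaep

Rule 1 (pre-rhotic lowering): /u/ is a high vowel immediately before /r/, so it lowers to [o]. /kuopentagaurmaeb/ → kuopentagaormaeb.
Rule 2 (intervocalic voicing): /p/ is a voiceless obstruent between vowels /o/ and /e/, so it voices to [b]. /kuopentagaormaeb/ → kuobentagaormaeb.
Rule 3 (post-nasal voicing): /t/ is a voiceless stop immediately after the nasal /n/, so it voices to [d]. /kuobentagaormaeb/ → kuobendagaormaeb.
Rule 4 (final devoicing): /b/ is a voiced stop in word-final position, so it devoices to [p]. /kuobendagaormaeb/ → kuobendagaormaep.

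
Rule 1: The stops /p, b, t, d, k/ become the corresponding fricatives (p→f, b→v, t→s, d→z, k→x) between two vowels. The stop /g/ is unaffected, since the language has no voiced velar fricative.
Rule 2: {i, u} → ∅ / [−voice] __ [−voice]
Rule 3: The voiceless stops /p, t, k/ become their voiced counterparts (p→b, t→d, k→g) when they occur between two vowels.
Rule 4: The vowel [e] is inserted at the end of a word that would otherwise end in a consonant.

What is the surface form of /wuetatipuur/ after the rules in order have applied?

wuesasfuure

Rule 1 (intervocalic spirantization): /t/ is a stop between vowels /e/ and /a/, so it spirantizes to the fricative [s]. /t/ is a stop between vowels /a/ and /i/, so it spirantizes to the fricative [s]. /p/ is a stop between vowels /i/ and /u/, so it spirantizes to the fricative [f]. /wuetatipuur/ → wuesasifuur.
Rule 2 (high vowel syncope): /i/ is a high vowel flanked by voiceless consonants /s/ and /f/, so it deletes. /wuesasifuur/ → wuesasfuur.
Rule 3 (intervocalic voicing): no segment meets the environment; /wuesasfuur/ is unchanged.
Rule 4 (final e-epenthesis): the form ends in the consonant /r/, so [e] is inserted word-finally. /wuesasfuur/ → wuesasfuure.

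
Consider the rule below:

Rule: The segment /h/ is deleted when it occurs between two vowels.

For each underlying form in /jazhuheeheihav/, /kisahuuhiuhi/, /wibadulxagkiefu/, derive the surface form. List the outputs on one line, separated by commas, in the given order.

jazhueeeiav, kisauuiui, wibadulxagkiefu

/jazhuheeheihav/: /h/ occurs between vowels /u/ and /e/, so it deletes. /h/ occurs between vowels /e/ and /e/, so it deletes. /h/ occurs between vowels /i/ and /a/, so it deletes. → [jazhueeeiav].
/kisahuuhiuhi/: /h/ occurs between vowels /a/ and /u/, so it deletes. /h/ occurs between vowels /u/ and /i/, so it deletes. /h/ occurs between vowels /u/ and /i/, so it deletes. → [kisauuiui].
/wibadulxagkiefu/: the rule's environment is not met; surfaces unchanged as [wibadulxagkiefu].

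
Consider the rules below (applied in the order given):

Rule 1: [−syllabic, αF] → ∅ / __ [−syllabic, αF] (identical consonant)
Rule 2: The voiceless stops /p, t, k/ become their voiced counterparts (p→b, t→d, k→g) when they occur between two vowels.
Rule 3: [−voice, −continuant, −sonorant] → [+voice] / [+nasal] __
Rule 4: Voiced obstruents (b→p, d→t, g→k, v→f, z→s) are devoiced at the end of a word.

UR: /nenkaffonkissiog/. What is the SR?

Rule 1 (degemination): /ff/ is a geminate; the first /f/ deletes. /ss/ is a geminate; the first /s/ deletes. /nenkaffonkissiog/ → nenkafonkisiog.
Rule 2 (intervocalic voicing): no segment meets the environment; /nenkafonkisiog/ is unchanged.
Rule 3 (post-nasal voicing): /k/ is a voiceless stop immediately after the nasal /n/, so it voices to [g]. /k/ is a voiceless stop immediately after the nasal /n/, so it voices to [g]. /nenkafonkisiog/ → nengafongisiog.
Rule 4 (final devoicing): /g/ is a voiced obstruent in word-final position, so it devoices to [k]. /nengafongisiog/ → nengafongisiok.

nengafongisiok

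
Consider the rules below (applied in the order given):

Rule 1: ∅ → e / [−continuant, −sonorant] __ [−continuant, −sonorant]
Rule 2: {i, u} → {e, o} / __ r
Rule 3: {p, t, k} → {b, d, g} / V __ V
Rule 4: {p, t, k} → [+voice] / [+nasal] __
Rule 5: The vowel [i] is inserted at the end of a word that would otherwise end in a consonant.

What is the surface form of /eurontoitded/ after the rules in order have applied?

Rule 1 (stop-cluster e-epenthesis): /t/ and /d/ form a stop–stop cluster, so [e] is inserted between them. /eurontoitded/ → eurontoiteded.
Rule 2 (pre-rhotic lowering): /u/ is a high vowel immediately before /r/, so it lowers to [o]. /eurontoiteded/ → eorontoiteded.
Rule 3 (intervocalic voicing): /t/ is a voiceless stop between vowels /i/ and /e/, so it voices to [d]. /eorontoiteded/ → eorontoideded.
Rule 4 (post-nasal voicing): /t/ is a voiceless stop immediately after the nasal /n/, so it voices to [d]. /eorontoideded/ → eorondoideded.
Rule 5 (final i-epenthesis): the form ends in the consonant /d/, so [i] is inserted word-finally. /eorondoideded/ → eorondoidededi.

eorondoidededi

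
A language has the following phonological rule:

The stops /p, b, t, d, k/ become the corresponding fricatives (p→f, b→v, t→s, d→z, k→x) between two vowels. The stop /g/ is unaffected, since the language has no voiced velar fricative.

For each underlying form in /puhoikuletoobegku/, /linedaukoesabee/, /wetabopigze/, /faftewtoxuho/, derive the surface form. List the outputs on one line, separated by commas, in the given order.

/puhoikuletoobegku/: /k/ is a stop between vowels /i/ and /u/, so it spirantizes to the fricative [x]. /t/ is a stop between vowels /e/ and /o/, so it spirantizes to the fricative [s]. /b/ is a stop between vowels /o/ and /e/, so it spirantizes to the fricative [v]. → [puhoixulesoovegku].
/linedaukoesabee/: /d/ is a stop between vowels /e/ and /a/, so it spirantizes to the fricative [z]. /k/ is a stop between vowels /u/ and /o/, so it spirantizes to the fricative [x]. /b/ is a stop between vowels /a/ and /e/, so it spirantizes to the fricative [v]. → [linezauxoesavee].
/wetabopigze/: /t/ is a stop between vowels /e/ and /a/, so it spirantizes to the fricative [s]. /b/ is a stop between vowels /a/ and /o/, so it spirantizes to the fricative [v]. /p/ is a stop between vowels /o/ and /i/, so it spirantizes to the fricative [f]. → [wesavofigze].
/faftewtoxuho/: the rule's environment is not met; surfaces unchanged as [faftewtoxuho].

puhoixulesoovegku, linezauxoesavee, wesavofigze, faftewtoxuho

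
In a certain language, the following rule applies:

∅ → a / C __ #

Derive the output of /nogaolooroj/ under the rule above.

the form ends in the consonant /j/, so [a] is inserted word-finally.
Surface form: [nogaolooroja].

nogaolooroja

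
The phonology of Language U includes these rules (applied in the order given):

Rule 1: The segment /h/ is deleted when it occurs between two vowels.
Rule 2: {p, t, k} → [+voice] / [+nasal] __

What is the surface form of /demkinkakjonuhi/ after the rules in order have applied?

demgingakjonui

Rule 1 (intervocalic h-deletion): /h/ occurs between vowels /u/ and /i/, so it deletes. /demkinkakjonuhi/ → demkinkakjonui.
Rule 2 (post-nasal voicing): /k/ is a voiceless stop immediately after the nasal /m/, so it voices to [g]. /k/ is a voiceless stop immediately after the nasal /n/, so it voices to [g]. /demkinkakjonui/ → demgingakjonui.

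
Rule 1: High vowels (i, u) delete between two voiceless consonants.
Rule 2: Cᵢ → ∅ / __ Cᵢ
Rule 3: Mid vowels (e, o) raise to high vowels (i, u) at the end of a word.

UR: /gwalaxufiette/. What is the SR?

gwalaxfieti

Rule 1 (high vowel syncope): /u/ is a high vowel flanked by voiceless consonants /x/ and /f/, so it deletes. /gwalaxufiette/ → gwalaxfiette.
Rule 2 (degemination): /tt/ is a geminate; the first /t/ deletes. /gwalaxfiette/ → gwalaxfiete.
Rule 3 (final vowel raising): /e/ is a mid vowel in word-final position, so it raises to [i]. /gwalaxfiete/ → gwalaxfieti.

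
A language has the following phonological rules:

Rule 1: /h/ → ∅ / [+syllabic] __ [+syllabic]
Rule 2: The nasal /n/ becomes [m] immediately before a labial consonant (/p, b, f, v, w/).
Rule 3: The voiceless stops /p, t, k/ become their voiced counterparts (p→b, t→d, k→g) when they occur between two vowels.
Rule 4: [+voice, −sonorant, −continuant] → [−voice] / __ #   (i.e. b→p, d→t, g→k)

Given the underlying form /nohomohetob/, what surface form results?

noomoedop

Rule 1 (intervocalic h-deletion): /h/ occurs between vowels /o/ and /o/, so it deletes. /h/ occurs between vowels /o/ and /e/, so it deletes. /nohomohetob/ → noomoetob.
Rule 2 (nasal place assimilation): no segment meets the environment; /noomoetob/ is unchanged.
Rule 3 (intervocalic voicing): /t/ is a voiceless stop between vowels /e/ and /o/, so it voices to [d]. /noomoetob/ → noomoedob.
Rule 4 (final devoicing): /b/ is a voiced stop in word-final position, so it devoices to [p]. /noomoedob/ → noomoedop.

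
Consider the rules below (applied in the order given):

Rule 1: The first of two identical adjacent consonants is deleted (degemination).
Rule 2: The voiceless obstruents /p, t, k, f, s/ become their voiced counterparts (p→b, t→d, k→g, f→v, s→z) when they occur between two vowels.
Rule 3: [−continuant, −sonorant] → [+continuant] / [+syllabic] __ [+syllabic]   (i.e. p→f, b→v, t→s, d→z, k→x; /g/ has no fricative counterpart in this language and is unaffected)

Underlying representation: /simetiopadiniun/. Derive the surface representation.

Rule 1 (degemination): no segment meets the environment; /simetiopadiniun/ is unchanged.
Rule 2 (intervocalic voicing): /t/ is a voiceless obstruent between vowels /e/ and /i/, so it voices to [d]. /p/ is a voiceless obstruent between vowels /o/ and /a/, so it voices to [b]. /simetiopadiniun/ → simediobadiniun.
Rule 3 (intervocalic spirantization): /d/ is a stop between vowels /e/ and /i/, so it spirantizes to the fricative [z]. /b/ is a stop between vowels /o/ and /a/, so it spirantizes to the fricative [v]. /d/ is a stop between vowels /a/ and /i/, so it spirantizes to the fricative [z]. /simediobadiniun/ → simeziovaziniun.

simeziovaziniun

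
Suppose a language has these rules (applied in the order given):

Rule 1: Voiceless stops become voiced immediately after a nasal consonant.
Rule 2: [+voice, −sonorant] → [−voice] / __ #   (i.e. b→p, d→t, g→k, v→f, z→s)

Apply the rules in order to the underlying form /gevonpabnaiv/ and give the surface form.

Rule 1 (post-nasal voicing): /p/ is a voiceless stop immediately after the nasal /n/, so it voices to [b]. /gevonpabnaiv/ → gevonbabnaiv.
Rule 2 (final devoicing): /v/ is a voiced obstruent in word-final position, so it devoices to [f]. /gevonbabnaiv/ → gevonbabnaif.

gevonbabnaif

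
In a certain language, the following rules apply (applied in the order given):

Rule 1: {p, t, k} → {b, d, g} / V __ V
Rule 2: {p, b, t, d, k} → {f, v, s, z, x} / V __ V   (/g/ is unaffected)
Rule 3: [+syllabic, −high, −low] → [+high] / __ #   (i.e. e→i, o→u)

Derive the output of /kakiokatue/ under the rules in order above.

Rule 1 (intervocalic voicing): /k/ is a voiceless stop between vowels /a/ and /i/, so it voices to [g]. /k/ is a voiceless stop between vowels /o/ and /a/, so it voices to [g]. /t/ is a voiceless stop between vowels /a/ and /u/, so it voices to [d]. /kakiokatue/ → kagiogadue.
Rule 2 (intervocalic spirantization): /d/ is a stop between vowels /a/ and /u/, so it spirantizes to the fricative [z]. /kagiogadue/ → kagiogazue.
Rule 3 (final vowel raising): /e/ is a mid vowel in word-final position, so it raises to [i]. /kagiogazue/ → kagiogazui.

kagiogazui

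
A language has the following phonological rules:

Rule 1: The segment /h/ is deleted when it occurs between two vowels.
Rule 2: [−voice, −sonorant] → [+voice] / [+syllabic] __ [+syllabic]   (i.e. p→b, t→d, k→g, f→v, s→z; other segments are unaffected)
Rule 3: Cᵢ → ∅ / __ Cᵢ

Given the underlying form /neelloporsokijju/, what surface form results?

neeloborsogiju

Rule 1 (intervocalic h-deletion): no segment meets the environment; /neelloporsokijju/ is unchanged.
Rule 2 (intervocalic voicing): /p/ is a voiceless obstruent between vowels /o/ and /o/, so it voices to [b]. /k/ is a voiceless obstruent between vowels /o/ and /i/, so it voices to [g]. /neelloporsokijju/ → neelloborsogijju.
Rule 3 (degemination): /ll/ is a geminate; the first /l/ deletes. /jj/ is a geminate; the first /j/ deletes. /neelloborsogijju/ → neeloborsogiju.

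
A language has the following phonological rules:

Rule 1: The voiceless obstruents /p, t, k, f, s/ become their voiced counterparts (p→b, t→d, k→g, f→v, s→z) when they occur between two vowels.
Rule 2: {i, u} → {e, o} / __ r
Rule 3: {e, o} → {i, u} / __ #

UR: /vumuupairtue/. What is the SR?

vumuubaertui

Rule 1 (intervocalic voicing): /p/ is a voiceless obstruent between vowels /u/ and /a/, so it voices to [b]. /vumuupairtue/ → vumuubairtue.
Rule 2 (pre-rhotic lowering): /i/ is a high vowel immediately before /r/, so it lowers to [e]. /vumuubairtue/ → vumuubaertue.
Rule 3 (final vowel raising): /e/ is a mid vowel in word-final position, so it raises to [i]. /vumuubaertue/ → vumuubaertui.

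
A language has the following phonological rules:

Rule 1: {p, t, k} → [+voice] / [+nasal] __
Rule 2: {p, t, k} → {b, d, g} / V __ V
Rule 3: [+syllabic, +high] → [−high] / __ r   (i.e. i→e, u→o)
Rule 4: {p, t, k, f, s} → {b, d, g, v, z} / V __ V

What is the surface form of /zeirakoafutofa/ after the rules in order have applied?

Rule 1 (post-nasal voicing): no segment meets the environment; /zeirakoafutofa/ is unchanged.
Rule 2 (intervocalic voicing): /k/ is a voiceless stop between vowels /a/ and /o/, so it voices to [g]. /t/ is a voiceless stop between vowels /u/ and /o/, so it voices to [d]. /zeirakoafutofa/ → zeiragoafudofa.
Rule 3 (pre-rhotic lowering): /i/ is a high vowel immediately before /r/, so it lowers to [e]. /zeiragoafudofa/ → zeeragoafudofa.
Rule 4 (intervocalic voicing): /f/ is a voiceless obstruent between vowels /a/ and /u/, so it voices to [v]. /f/ is a voiceless obstruent between vowels /o/ and /a/, so it voices to [v]. /zeeragoafudofa/ → zeeragoavudova.

zeeragoavudova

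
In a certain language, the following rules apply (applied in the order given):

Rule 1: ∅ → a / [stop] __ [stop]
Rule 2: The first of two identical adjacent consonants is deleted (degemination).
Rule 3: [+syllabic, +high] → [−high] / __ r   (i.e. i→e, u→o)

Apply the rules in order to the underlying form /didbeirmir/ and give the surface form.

didabeermer

Rule 1 (stop-cluster a-epenthesis): /d/ and /b/ form a stop–stop cluster, so [a] is inserted between them. /didbeirmir/ → didabeirmir.
Rule 2 (degemination): no segment meets the environment; /didabeirmir/ is unchanged.
Rule 3 (pre-rhotic lowering): /i/ is a high vowel immediately before /r/, so it lowers to [e]. /i/ is a high vowel immediately before /r/, so it lowers to [e]. /didabeirmir/ → didabeermer.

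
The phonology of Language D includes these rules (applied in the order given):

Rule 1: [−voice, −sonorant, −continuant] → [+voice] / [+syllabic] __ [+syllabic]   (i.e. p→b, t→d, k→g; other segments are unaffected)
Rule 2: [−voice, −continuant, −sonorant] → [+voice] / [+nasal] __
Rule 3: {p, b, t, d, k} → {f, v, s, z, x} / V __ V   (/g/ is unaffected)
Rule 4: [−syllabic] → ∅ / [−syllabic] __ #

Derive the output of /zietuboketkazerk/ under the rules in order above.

ziezuvogetkazer

Rule 1 (intervocalic voicing): /t/ is a voiceless stop between vowels /e/ and /u/, so it voices to [d]. /k/ is a voiceless stop between vowels /o/ and /e/, so it voices to [g]. /zietuboketkazerk/ → ziedubogetkazerk.
Rule 2 (post-nasal voicing): no segment meets the environment; /ziedubogetkazerk/ is unchanged.
Rule 3 (intervocalic spirantization): /d/ is a stop between vowels /e/ and /u/, so it spirantizes to the fricative [z]. /b/ is a stop between vowels /u/ and /o/, so it spirantizes to the fricative [v]. /ziedubogetkazerk/ → ziezuvogetkazerk.
Rule 4 (final cluster simplification): /k/ is the second consonant of a word-final cluster /rk/, so it deletes. /ziezuvogetkazerk/ → ziezuvogetkazer.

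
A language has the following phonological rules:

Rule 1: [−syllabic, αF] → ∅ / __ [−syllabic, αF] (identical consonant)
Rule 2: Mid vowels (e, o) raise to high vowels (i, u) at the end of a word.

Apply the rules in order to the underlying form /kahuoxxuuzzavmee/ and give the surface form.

kahuoxuuzavmei

Rule 1 (degemination): /xx/ is a geminate; the first /x/ deletes. /zz/ is a geminate; the first /z/ deletes. /kahuoxxuuzzavmee/ → kahuoxuuzavmee.
Rule 2 (final vowel raising): /e/ is a mid vowel in word-final position, so it raises to [i]. /kahuoxuuzavmee/ → kahuoxuuzavmei.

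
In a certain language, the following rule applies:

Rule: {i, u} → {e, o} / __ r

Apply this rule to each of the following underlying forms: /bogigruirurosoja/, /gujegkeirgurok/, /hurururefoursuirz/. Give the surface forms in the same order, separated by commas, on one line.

/bogigruirurosoja/: /i/ is a high vowel immediately before /r/, so it lowers to [e]. /u/ is a high vowel immediately before /r/, so it lowers to [o]. → [bogigruerorosoja].
/gujegkeirgurok/: /i/ is a high vowel immediately before /r/, so it lowers to [e]. /u/ is a high vowel immediately before /r/, so it lowers to [o]. → [gujegkeergorok].
/hurururefoursuirz/: /u/ is a high vowel immediately before /r/, so it lowers to [o]. /u/ is a high vowel immediately before /r/, so it lowers to [o]. /u/ is a high vowel immediately before /r/, so it lowers to [o]. /u/ is a high vowel immediately before /r/, so it lowers to [o]. /i/ is a high vowel immediately before /r/, so it lowers to [e]. → [horororefoorsuerz].

bogigruerorosoja, gujegkeergorok, horororefoorsuerz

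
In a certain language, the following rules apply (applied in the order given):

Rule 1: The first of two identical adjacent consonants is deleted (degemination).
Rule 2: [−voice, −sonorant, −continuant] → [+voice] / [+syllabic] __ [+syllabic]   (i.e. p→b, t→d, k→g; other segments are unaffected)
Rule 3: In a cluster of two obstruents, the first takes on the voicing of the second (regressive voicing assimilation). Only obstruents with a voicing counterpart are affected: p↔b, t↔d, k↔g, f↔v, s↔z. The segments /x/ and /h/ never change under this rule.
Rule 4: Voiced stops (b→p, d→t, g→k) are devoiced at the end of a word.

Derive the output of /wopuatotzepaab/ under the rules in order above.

Rule 1 (degemination): no segment meets the environment; /wopuatotzepaab/ is unchanged.
Rule 2 (intervocalic voicing): /p/ is a voiceless stop between vowels /o/ and /u/, so it voices to [b]. /t/ is a voiceless stop between vowels /a/ and /o/, so it voices to [d]. /p/ is a voiceless stop between vowels /e/ and /a/, so it voices to [b]. /wopuatotzepaab/ → wobuadotzebaab.
Rule 3 (regressive voicing assimilation): /t/ precedes the voiced obstruent /z/, so it voices to [d] by assimilation. /wobuadotzebaab/ → wobuadodzebaab.
Rule 4 (final devoicing): /b/ is a voiced stop in word-final position, so it devoices to [p]. /wobuadodzebaab/ → wobuadodzebaap.

wobuadodzebaap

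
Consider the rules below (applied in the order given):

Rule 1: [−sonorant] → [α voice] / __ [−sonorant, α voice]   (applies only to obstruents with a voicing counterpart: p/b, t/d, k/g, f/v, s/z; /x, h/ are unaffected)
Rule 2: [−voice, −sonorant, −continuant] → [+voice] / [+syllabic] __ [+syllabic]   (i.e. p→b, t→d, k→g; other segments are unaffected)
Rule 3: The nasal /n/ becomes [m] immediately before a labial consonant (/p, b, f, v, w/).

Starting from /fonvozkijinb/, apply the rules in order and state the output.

Rule 1 (regressive voicing assimilation): /z/ precedes the voiceless obstruent /k/, so it devoices to [s] by assimilation. /fonvozkijinb/ → fonvoskijinb.
Rule 2 (intervocalic voicing): no segment meets the environment; /fonvoskijinb/ is unchanged.
Rule 3 (nasal place assimilation): /n/ precedes the labial consonant /v/, so it assimilates in place to [m]. /n/ precedes the labial consonant /b/, so it assimilates in place to [m]. /fonvoskijinb/ → fomvoskijimb.

fomvoskijimb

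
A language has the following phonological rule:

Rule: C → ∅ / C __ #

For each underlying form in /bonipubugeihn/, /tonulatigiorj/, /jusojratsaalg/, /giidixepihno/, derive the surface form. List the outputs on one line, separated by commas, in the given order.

bonipubugeih, tonulatigior, jusojratsaal, giidixepihno

/bonipubugeihn/: /n/ is the second consonant of a word-final cluster /hn/, so it deletes. → [bonipubugeih].
/tonulatigiorj/: /j/ is the second consonant of a word-final cluster /rj/, so it deletes. → [tonulatigior].
/jusojratsaalg/: /g/ is the second consonant of a word-final cluster /lg/, so it deletes. → [jusojratsaal].
/giidixepihno/: the rule's environment is not met; surfaces unchanged as [giidixepihno].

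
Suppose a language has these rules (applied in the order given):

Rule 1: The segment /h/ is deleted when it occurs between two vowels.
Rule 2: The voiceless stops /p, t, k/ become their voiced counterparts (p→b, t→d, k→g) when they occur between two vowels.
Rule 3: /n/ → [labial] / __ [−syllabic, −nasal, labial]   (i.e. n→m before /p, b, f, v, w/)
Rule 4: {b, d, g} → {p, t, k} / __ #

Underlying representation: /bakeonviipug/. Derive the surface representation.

bageomviibuk

Rule 1 (intervocalic h-deletion): no segment meets the environment; /bakeonviipug/ is unchanged.
Rule 2 (intervocalic voicing): /k/ is a voiceless stop between vowels /a/ and /e/, so it voices to [g]. /p/ is a voiceless stop between vowels /i/ and /u/, so it voices to [b]. /bakeonviipug/ → bageonviibug.
Rule 3 (nasal place assimilation): /n/ precedes the labial consonant /v/, so it assimilates in place to [m]. /bageonviibug/ → bageomviibug.
Rule 4 (final devoicing): /g/ is a voiced stop in word-final position, so it devoices to [k]. /bageomviibug/ → bageomviibuk.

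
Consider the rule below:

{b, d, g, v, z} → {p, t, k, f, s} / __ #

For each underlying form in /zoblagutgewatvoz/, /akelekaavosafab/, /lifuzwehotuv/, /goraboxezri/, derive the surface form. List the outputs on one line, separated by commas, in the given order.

/zoblagutgewatvoz/: /z/ is a voiced obstruent in word-final position, so it devoices to [s]. → [zoblagutgewatvos].
/akelekaavosafab/: /b/ is a voiced obstruent in word-final position, so it devoices to [p]. → [akelekaavosafap].
/lifuzwehotuv/: /v/ is a voiced obstruent in word-final position, so it devoices to [f]. → [lifuzwehotuf].
/goraboxezri/: the rule's environment is not met; surfaces unchanged as [goraboxezri].

zoblagutgewatvos, akelekaavosafap, lifuzwehotuf, goraboxezri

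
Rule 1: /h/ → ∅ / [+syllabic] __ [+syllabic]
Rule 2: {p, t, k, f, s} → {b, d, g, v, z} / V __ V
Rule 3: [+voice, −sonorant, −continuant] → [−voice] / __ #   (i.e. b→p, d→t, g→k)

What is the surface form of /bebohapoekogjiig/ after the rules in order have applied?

Rule 1 (intervocalic h-deletion): /h/ occurs between vowels /o/ and /a/, so it deletes. /bebohapoekogjiig/ → beboapoekogjiig.
Rule 2 (intervocalic voicing): /p/ is a voiceless obstruent between vowels /a/ and /o/, so it voices to [b]. /k/ is a voiceless obstruent between vowels /e/ and /o/, so it voices to [g]. /beboapoekogjiig/ → beboaboegogjiig.
Rule 3 (final devoicing): /g/ is a voiced stop in word-final position, so it devoices to [k]. /beboaboegogjiig/ → beboaboegogjiik.

beboaboegogjiik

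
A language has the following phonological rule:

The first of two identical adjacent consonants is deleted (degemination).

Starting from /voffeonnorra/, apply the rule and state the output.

vofeonora

/ff/ is a geminate; the first /f/ deletes.
/nn/ is a geminate; the first /n/ deletes.
/rr/ is a geminate; the first /r/ deletes.
Surface form: [vofeonora].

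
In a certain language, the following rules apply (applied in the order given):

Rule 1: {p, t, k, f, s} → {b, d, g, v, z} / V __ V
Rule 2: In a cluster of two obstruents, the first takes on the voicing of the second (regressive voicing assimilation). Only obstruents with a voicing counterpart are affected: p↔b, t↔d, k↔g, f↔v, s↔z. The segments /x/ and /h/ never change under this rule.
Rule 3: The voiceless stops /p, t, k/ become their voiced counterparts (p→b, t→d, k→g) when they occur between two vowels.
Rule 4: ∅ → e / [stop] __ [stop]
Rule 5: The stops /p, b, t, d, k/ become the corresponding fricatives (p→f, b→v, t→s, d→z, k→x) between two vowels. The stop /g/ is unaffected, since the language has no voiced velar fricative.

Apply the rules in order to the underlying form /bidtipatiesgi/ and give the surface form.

Rule 1 (intervocalic voicing): /p/ is a voiceless obstruent between vowels /i/ and /a/, so it voices to [b]. /t/ is a voiceless obstruent between vowels /a/ and /i/, so it voices to [d]. /bidtipatiesgi/ → bidtibadiesgi.
Rule 2 (regressive voicing assimilation): /d/ precedes the voiceless obstruent /t/, so it devoices to [t] by assimilation. /s/ precedes the voiced obstruent /g/, so it voices to [z] by assimilation. /bidtibadiesgi/ → bittibadiezgi.
Rule 3 (intervocalic voicing): no segment meets the environment; /bittibadiezgi/ is unchanged.
Rule 4 (stop-cluster e-epenthesis): /t/ and /t/ form a stop–stop cluster, so [e] is inserted between them. /bittibadiezgi/ → bitetibadiezgi.
Rule 5 (intervocalic spirantization): /t/ is a stop between vowels /i/ and /e/, so it spirantizes to the fricative [s]. /t/ is a stop between vowels /e/ and /i/, so it spirantizes to the fricative [s]. /b/ is a stop between vowels /i/ and /a/, so it spirantizes to the fricative [v]. /d/ is a stop between vowels /a/ and /i/, so it spirantizes to the fricative [z]. /bitetibadiezgi/ → bisesivaziezgi.

bisesivaziezgi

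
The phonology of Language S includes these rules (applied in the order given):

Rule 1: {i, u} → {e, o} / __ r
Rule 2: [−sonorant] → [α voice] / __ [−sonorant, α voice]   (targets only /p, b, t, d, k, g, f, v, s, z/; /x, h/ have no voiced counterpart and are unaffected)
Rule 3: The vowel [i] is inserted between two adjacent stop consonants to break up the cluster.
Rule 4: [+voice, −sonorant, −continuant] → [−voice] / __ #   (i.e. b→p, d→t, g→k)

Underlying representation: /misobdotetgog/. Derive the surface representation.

Rule 1 (pre-rhotic lowering): no segment meets the environment; /misobdotetgog/ is unchanged.
Rule 2 (regressive voicing assimilation): /t/ precedes the voiced obstruent /g/, so it voices to [d] by assimilation. /misobdotetgog/ → misobdotedgog.
Rule 3 (stop-cluster i-epenthesis): /b/ and /d/ form a stop–stop cluster, so [i] is inserted between them. /d/ and /g/ form a stop–stop cluster, so [i] is inserted between them. /misobdotedgog/ → misobidotedigog.
Rule 4 (final devoicing): /g/ is a voiced stop in word-final position, so it devoices to [k]. /misobidotedigog/ → misobidotedigok.

misobidotedigok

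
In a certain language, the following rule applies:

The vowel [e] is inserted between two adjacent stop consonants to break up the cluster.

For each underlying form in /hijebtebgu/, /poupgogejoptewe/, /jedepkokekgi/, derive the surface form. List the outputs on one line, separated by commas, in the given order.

/hijebtebgu/: /b/ and /t/ form a stop–stop cluster, so [e] is inserted between them. /b/ and /g/ form a stop–stop cluster, so [e] is inserted between them. → [hijebetebegu].
/poupgogejoptewe/: /p/ and /g/ form a stop–stop cluster, so [e] is inserted between them. /p/ and /t/ form a stop–stop cluster, so [e] is inserted between them. → [poupegogejopetewe].
/jedepkokekgi/: /p/ and /k/ form a stop–stop cluster, so [e] is inserted between them. /k/ and /g/ form a stop–stop cluster, so [e] is inserted between them. → [jedepekokekegi].

hijebetebegu, poupegogejopetewe, jedepekokekegi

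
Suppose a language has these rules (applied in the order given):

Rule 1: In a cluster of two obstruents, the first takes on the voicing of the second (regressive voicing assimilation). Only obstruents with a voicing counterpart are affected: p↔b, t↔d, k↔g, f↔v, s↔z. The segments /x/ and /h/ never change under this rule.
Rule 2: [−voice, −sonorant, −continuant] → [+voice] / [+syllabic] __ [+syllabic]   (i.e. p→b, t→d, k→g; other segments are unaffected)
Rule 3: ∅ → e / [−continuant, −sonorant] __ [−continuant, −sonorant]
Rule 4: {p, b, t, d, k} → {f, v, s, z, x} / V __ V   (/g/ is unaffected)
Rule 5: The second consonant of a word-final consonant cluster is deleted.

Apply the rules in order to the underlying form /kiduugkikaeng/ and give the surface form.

kizuuxexigaen

Rule 1 (regressive voicing assimilation): /g/ precedes the voiceless obstruent /k/, so it devoices to [k] by assimilation. /kiduugkikaeng/ → kiduukkikaeng.
Rule 2 (intervocalic voicing): /k/ is a voiceless stop between vowels /i/ and /a/, so it voices to [g]. /kiduukkikaeng/ → kiduukkigaeng.
Rule 3 (stop-cluster e-epenthesis): /k/ and /k/ form a stop–stop cluster, so [e] is inserted between them. /kiduukkigaeng/ → kiduukekigaeng.
Rule 4 (intervocalic spirantization): /d/ is a stop between vowels /i/ and /u/, so it spirantizes to the fricative [z]. /k/ is a stop between vowels /u/ and /e/, so it spirantizes to the fricative [x]. /k/ is a stop between vowels /e/ and /i/, so it spirantizes to the fricative [x]. /kiduukekigaeng/ → kizuuxexigaeng.
Rule 5 (final cluster simplification): /g/ is the second consonant of a word-final cluster /ng/, so it deletes. /kizuuxexigaeng/ → kizuuxexigaen.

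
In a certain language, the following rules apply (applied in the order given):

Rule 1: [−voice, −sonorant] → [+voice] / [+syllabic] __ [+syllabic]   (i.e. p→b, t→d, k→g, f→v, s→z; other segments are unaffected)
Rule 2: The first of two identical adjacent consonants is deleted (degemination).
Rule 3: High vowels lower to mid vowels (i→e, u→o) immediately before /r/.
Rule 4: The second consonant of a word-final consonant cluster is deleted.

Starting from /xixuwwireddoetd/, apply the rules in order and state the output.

xixuweredoet

Rule 1 (intervocalic voicing): no segment meets the environment; /xixuwwireddoetd/ is unchanged.
Rule 2 (degemination): /ww/ is a geminate; the first /w/ deletes. /dd/ is a geminate; the first /d/ deletes. /xixuwwireddoetd/ → xixuwiredoetd.
Rule 3 (pre-rhotic lowering): /i/ is a high vowel immediately before /r/, so it lowers to [e]. /xixuwiredoetd/ → xixuweredoetd.
Rule 4 (final cluster simplification): /d/ is the second consonant of a word-final cluster /td/, so it deletes. /xixuweredoetd/ → xixuweredoet.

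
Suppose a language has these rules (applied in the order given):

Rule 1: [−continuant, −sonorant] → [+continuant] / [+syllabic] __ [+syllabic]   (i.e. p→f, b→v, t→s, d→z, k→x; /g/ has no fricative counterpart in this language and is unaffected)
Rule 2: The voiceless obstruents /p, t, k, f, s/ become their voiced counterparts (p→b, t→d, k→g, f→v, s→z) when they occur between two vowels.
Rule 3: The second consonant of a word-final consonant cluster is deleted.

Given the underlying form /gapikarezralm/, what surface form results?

gavixarezral

Rule 1 (intervocalic spirantization): /p/ is a stop between vowels /a/ and /i/, so it spirantizes to the fricative [f]. /k/ is a stop between vowels /i/ and /a/, so it spirantizes to the fricative [x]. /gapikarezralm/ → gafixarezralm.
Rule 2 (intervocalic voicing): /f/ is a voiceless obstruent between vowels /a/ and /i/, so it voices to [v]. /gafixarezralm/ → gavixarezralm.
Rule 3 (final cluster simplification): /m/ is the second consonant of a word-final cluster /lm/, so it deletes. /gavixarezralm/ → gavixarezral.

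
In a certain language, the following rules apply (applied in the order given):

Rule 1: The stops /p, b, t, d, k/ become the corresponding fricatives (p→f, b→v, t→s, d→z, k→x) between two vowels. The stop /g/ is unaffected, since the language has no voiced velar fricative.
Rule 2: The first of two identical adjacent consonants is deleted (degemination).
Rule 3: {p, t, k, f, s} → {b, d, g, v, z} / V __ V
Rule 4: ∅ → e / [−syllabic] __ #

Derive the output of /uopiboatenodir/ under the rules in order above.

Rule 1 (intervocalic spirantization): /p/ is a stop between vowels /o/ and /i/, so it spirantizes to the fricative [f]. /b/ is a stop between vowels /i/ and /o/, so it spirantizes to the fricative [v]. /t/ is a stop between vowels /a/ and /e/, so it spirantizes to the fricative [s]. /d/ is a stop between vowels /o/ and /i/, so it spirantizes to the fricative [z]. /uopiboatenodir/ → uofivoasenozir.
Rule 2 (degemination): no segment meets the environment; /uofivoasenozir/ is unchanged.
Rule 3 (intervocalic voicing): /f/ is a voiceless obstruent between vowels /o/ and /i/, so it voices to [v]. /s/ is a voiceless obstruent between vowels /a/ and /e/, so it voices to [z]. /uofivoasenozir/ → uovivoazenozir.
Rule 4 (final e-epenthesis): the form ends in the consonant /r/, so [e] is inserted word-finally. /uovivoazenozir/ → uovivoazenozire.

uovivoazenozire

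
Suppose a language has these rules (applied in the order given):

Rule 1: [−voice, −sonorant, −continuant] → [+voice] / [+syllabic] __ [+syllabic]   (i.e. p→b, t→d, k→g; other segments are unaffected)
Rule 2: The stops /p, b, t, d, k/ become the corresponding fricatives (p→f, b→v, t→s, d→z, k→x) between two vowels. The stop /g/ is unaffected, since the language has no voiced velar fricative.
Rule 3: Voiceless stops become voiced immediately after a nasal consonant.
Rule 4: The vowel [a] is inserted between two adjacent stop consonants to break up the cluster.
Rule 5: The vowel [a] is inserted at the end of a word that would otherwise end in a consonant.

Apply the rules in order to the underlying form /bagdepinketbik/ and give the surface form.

Rule 1 (intervocalic voicing): /p/ is a voiceless stop between vowels /e/ and /i/, so it voices to [b]. /bagdepinketbik/ → bagdebinketbik.
Rule 2 (intervocalic spirantization): /b/ is a stop between vowels /e/ and /i/, so it spirantizes to the fricative [v]. /bagdebinketbik/ → bagdevinketbik.
Rule 3 (post-nasal voicing): /k/ is a voiceless stop immediately after the nasal /n/, so it voices to [g]. /bagdevinketbik/ → bagdevingetbik.
Rule 4 (stop-cluster a-epenthesis): /g/ and /d/ form a stop–stop cluster, so [a] is inserted between them. /t/ and /b/ form a stop–stop cluster, so [a] is inserted between them. /bagdevingetbik/ → bagadevingetabik.
Rule 5 (final a-epenthesis): the form ends in the consonant /k/, so [a] is inserted word-finally. /bagadevingetabik/ → bagadevingetabika.

bagadevingetabika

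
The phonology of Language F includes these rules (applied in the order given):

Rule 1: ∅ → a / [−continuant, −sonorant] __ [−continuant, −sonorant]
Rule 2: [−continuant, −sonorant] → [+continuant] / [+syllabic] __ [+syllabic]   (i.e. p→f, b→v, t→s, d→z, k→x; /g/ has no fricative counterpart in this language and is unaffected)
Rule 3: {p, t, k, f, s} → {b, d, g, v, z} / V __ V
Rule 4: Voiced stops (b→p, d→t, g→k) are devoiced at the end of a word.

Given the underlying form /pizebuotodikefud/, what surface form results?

Rule 1 (stop-cluster a-epenthesis): no segment meets the environment; /pizebuotodikefud/ is unchanged.
Rule 2 (intervocalic spirantization): /b/ is a stop between vowels /e/ and /u/, so it spirantizes to the fricative [v]. /t/ is a stop between vowels /o/ and /o/, so it spirantizes to the fricative [s]. /d/ is a stop between vowels /o/ and /i/, so it spirantizes to the fricative [z]. /k/ is a stop between vowels /i/ and /e/, so it spirantizes to the fricative [x]. /pizebuotodikefud/ → pizevuosozixefud.
Rule 3 (intervocalic voicing): /s/ is a voiceless obstruent between vowels /o/ and /o/, so it voices to [z]. /f/ is a voiceless obstruent between vowels /e/ and /u/, so it voices to [v]. /pizevuosozixefud/ → pizevuozozixevud.
Rule 4 (final devoicing): /d/ is a voiced stop in word-final position, so it devoices to [t]. /pizevuozozixevud/ → pizevuozozixevut.

pizevuozozixevut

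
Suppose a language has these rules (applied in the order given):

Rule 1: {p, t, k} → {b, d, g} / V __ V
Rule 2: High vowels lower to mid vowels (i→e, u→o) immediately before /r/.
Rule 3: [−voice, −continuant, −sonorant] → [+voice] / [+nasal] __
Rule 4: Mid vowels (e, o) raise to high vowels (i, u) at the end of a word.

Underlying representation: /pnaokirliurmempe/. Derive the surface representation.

pnaogerliormembi

Rule 1 (intervocalic voicing): /k/ is a voiceless stop between vowels /o/ and /i/, so it voices to [g]. /pnaokirliurmempe/ → pnaogirliurmempe.
Rule 2 (pre-rhotic lowering): /i/ is a high vowel immediately before /r/, so it lowers to [e]. /u/ is a high vowel immediately before /r/, so it lowers to [o]. /pnaogirliurmempe/ → pnaogerliormempe.
Rule 3 (post-nasal voicing): /p/ is a voiceless stop immediately after the nasal /m/, so it voices to [b]. /pnaogerliormempe/ → pnaogerliormembe.
Rule 4 (final vowel raising): /e/ is a mid vowel in word-final position, so it raises to [i]. /pnaogerliormembe/ → pnaogerliormembi.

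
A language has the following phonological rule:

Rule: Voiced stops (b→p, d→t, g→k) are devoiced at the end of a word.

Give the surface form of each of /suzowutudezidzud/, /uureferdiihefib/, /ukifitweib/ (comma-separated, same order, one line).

/suzowutudezidzud/: /d/ is a voiced stop in word-final position, so it devoices to [t]. → [suzowutudezidzut].
/uureferdiihefib/: /b/ is a voiced stop in word-final position, so it devoices to [p]. → [uureferdiihefip].
/ukifitweib/: /b/ is a voiced stop in word-final position, so it devoices to [p]. → [ukifitweip].

suzowutudezidzut, uureferdiihefip, ukifitweip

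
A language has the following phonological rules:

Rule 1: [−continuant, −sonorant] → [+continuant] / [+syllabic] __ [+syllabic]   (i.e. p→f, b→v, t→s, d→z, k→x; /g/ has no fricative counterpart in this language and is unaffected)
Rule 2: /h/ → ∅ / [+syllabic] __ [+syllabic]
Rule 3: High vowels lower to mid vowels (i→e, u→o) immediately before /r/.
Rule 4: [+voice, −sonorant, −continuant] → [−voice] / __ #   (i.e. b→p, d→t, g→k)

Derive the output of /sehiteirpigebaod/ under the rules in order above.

seiseerpigevaot

Rule 1 (intervocalic spirantization): /t/ is a stop between vowels /i/ and /e/, so it spirantizes to the fricative [s]. /b/ is a stop between vowels /e/ and /a/, so it spirantizes to the fricative [v]. /sehiteirpigebaod/ → sehiseirpigevaod.
Rule 2 (intervocalic h-deletion): /h/ occurs between vowels /e/ and /i/, so it deletes. /sehiseirpigevaod/ → seiseirpigevaod.
Rule 3 (pre-rhotic lowering): /i/ is a high vowel immediately before /r/, so it lowers to [e]. /seiseirpigevaod/ → seiseerpigevaod.
Rule 4 (final devoicing): /d/ is a voiced stop in word-final position, so it devoices to [t]. /seiseerpigevaod/ → seiseerpigevaot.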